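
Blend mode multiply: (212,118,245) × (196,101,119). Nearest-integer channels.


Multiply: C = A×B/255, rounded to nearest integer
R: 212×196/255 = 41552/255 ≈ 162.949 → 163
G: 118×101/255 = 11918/255 ≈ 46.737 → 47
B: 245×119/255 = 29155/255 ≈ 114.333 → 114
= RGB(163, 47, 114)


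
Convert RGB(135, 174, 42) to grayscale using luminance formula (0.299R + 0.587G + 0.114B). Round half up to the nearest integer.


Gray = 0.299×R + 0.587×G + 0.114×B
Gray = 0.299×135 + 0.587×174 + 0.114×42
Gray = 40.365 + 102.138 + 4.788
Gray = 147.291 → round half up → 147
Gray = 147


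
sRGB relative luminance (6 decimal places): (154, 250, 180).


Linearize each channel (sRGB transfer function): c = v/255; c_lin = c/12.92 if c ≤ 0.04045, else ((c+0.055)/1.055)^2.4
  R: 154/255 ≈ 0.603922 > 0.04045 → ((0.603922+0.055)/1.055)^2.4 ≈ 0.323143
  G: 250/255 ≈ 0.980392 > 0.04045 → ((0.980392+0.055)/1.055)^2.4 ≈ 0.955973
  B: 180/255 ≈ 0.705882 > 0.04045 → ((0.705882+0.055)/1.055)^2.4 ≈ 0.456411
R_lin = 0.323143, G_lin = 0.955973, B_lin = 0.456411
L = 0.2126×R + 0.7152×G + 0.0722×B
L = 0.2126×0.323143 + 0.7152×0.955973 + 0.0722×0.456411
L ≈ 0.785365


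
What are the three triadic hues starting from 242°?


Triadic: equally spaced at 120° intervals
H1 = 242°
H2 = (242 + 120) mod 360 = 2°
H3 = (242 + 240) mod 360 = 122°
Triadic = 242°, 2°, 122°


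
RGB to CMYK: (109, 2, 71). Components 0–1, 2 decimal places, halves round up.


R'=109/255≈0.4275, G'=2/255≈0.0078, B'=71/255≈0.2784
K = 1 - max(R',G',B') = 1 - 109/255 = 146/255 = 0.57254… → 0.57
(1-R'-K)/(1-K) simplifies to (max-R)/max with max = 109:
C = (109-109)/109 = 0/109 = 0 → 0.00
M = (109-2)/109 = 107/109 = 0.98165… → 0.98
Y = (109-71)/109 = 38/109 = 0.34862… → 0.35
= CMYK(0.00, 0.98, 0.35, 0.57)


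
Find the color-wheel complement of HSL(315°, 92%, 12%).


Complement = opposite side of color wheel = hue + 180°
H' = (315 + 180) mod 360 = 135°
S and L unchanged.
= HSL(135°, 92%, 12%)


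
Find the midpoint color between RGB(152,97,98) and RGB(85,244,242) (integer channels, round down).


Midpoint: each channel = ⌊(C₁+C₂)/2⌋
R: ⌊(152+85)/2⌋ = 118
G: ⌊(97+244)/2⌋ = 170
B: ⌊(98+242)/2⌋ = 170
= RGB(118, 170, 170)


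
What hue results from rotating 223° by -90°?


New hue = (H + rotation) mod 360
New hue = (223 -90) mod 360
= 133 mod 360
= 133°


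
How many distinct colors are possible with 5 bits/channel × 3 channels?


Total bits = 5 bits/channel × 3 channels = 15 bits
Distinct colors = 2^15
= 32,768 colors


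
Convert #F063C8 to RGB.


F0 → 240 (R)
63 → 99 (G)
C8 → 200 (B)
= RGB(240, 99, 200)


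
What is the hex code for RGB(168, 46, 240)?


R = 168 → A8 (hex)
G = 46 → 2E (hex)
B = 240 → F0 (hex)
Hex = #A82EF0


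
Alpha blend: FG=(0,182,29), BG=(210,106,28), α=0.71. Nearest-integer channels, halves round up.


C = α×F + (1-α)×B, with 1-α = 0.29
R: 0.71×0 + 0.29×210 = 0.00 + 60.90 = 60.90 → 61
G: 0.71×182 + 0.29×106 = 129.22 + 30.74 = 159.96 → 160
B: 0.71×29 + 0.29×28 = 20.59 + 8.12 = 28.71 → 29
= RGB(61, 160, 29)


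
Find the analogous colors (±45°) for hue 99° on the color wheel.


Base hue: 99°
Left analog: (99 - 45) mod 360 = 54°
Right analog: (99 + 45) mod 360 = 144°
Analogous hues = 54° and 144°


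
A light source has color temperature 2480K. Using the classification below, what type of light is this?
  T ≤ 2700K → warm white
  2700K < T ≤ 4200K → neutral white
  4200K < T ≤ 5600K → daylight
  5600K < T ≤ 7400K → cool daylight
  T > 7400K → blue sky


Temperature: 2480K
2480K ≤ 2700K → warm white
Classification: warm white


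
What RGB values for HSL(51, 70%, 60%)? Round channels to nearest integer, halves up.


H=51°, S=0.70, L=0.60
C = (1-|2L-1|)×S = (1-|0.20|)×0.70 = 0.56
H' = H/60 = 51/60 ≈ 0.8500; X = C×(1-|H' mod 2 - 1|) = 0.476
m = L - C/2 = 0.60 - 0.28 = 0.32
Sector ⌊H'⌋ = 0 → (R',G',B') = (0.56, 0.476, 0.0)
RGB = ((R'+m)×255, (G'+m)×255, (B'+m)×255) = (224.4, 202.98, 81.6)
Round half up → RGB(224, 203, 82)


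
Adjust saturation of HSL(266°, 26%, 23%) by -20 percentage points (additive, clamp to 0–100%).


Original S = 26%
Adjustment = -20 percentage points
New S = 26 + (-20) = 6
Clamp to [0, 100] → 6
= HSL(266°, 6%, 23%)


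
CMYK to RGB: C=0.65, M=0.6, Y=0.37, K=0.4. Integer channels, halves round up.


R = 255 × (1-C) × (1-K) = 255 × 0.35 × 0.60 = 53.55 → 54
G = 255 × (1-M) × (1-K) = 255 × 0.40 × 0.60 = 61.2 → 61
B = 255 × (1-Y) × (1-K) = 255 × 0.63 × 0.60 = 96.39 → 96
= RGB(54, 61, 96)


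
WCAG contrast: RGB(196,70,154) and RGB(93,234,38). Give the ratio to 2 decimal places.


Linearize each sRGB channel c=v/255: c/12.92 if c ≤ 0.04045 else ((c+0.055)/1.055)^2.4
L = 0.2126×R_lin + 0.7152×G_lin + 0.0722×B_lin
Color 1 (196,70,154):
  R=196: 196/255≈0.7686 > 0.04045 → ((0.7686+0.055)/1.055)^2.4 ≈ 0.55201
  G=70: 70/255≈0.2745 > 0.04045 → ((0.2745+0.055)/1.055)^2.4 ≈ 0.06125
  B=154: 154/255≈0.6039 > 0.04045 → ((0.6039+0.055)/1.055)^2.4 ≈ 0.32314
  L1 = 0.2126×0.55201 + 0.7152×0.06125 + 0.0722×0.32314 ≈ 0.18449
Color 2 (93,234,38):
  R=93: 93/255≈0.3647 > 0.04045 → ((0.3647+0.055)/1.055)^2.4 ≈ 0.10946
  G=234: 234/255≈0.9176 > 0.04045 → ((0.9176+0.055)/1.055)^2.4 ≈ 0.82279
  B=38: 38/255≈0.1490 > 0.04045 → ((0.1490+0.055)/1.055)^2.4 ≈ 0.01938
  L2 = 0.2126×0.10946 + 0.7152×0.82279 + 0.0722×0.01938 ≈ 0.61313
Lighter = 0.61313, Darker = 0.18449
Ratio = (L_lighter + 0.05) / (L_darker + 0.05)
Ratio = (0.61313 + 0.05) / (0.18449 + 0.05) = 0.66313 / 0.23449 ≈ 2.8279
Ratio ≈ 2.83:1


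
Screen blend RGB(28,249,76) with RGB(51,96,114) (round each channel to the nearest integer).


Screen: C = 255 - (255-A)×(255-B)/255, rounded to nearest integer
R: 255 - (255-28)×(255-51)/255 = 255 - 46308/255 ≈ 255 - 181.600 = 73.400 → 73
G: 255 - (255-249)×(255-96)/255 = 255 - 954/255 ≈ 255 - 3.741 = 251.259 → 251
B: 255 - (255-76)×(255-114)/255 = 255 - 25239/255 ≈ 255 - 98.976 = 156.024 → 156
= RGB(73, 251, 156)


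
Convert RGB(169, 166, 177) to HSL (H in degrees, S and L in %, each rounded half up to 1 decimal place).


Normalize: R'=169/255≈0.6627, G'=166/255≈0.6510, B'=177/255≈0.6941
Max=177/255, Min=166/255, Δ=Max-Min=11/255
L = (Max+Min)/2 = (177+166)/510 = 343/510 = 0.67254… → L = 67.3%
L > 0.5 → S = Δ/(2-Max-Min) = 11/(510-177-166) = 11/167 = 0.06586… → S = 6.6%
(the 1/255 factors cancel in S and H, so raw channel differences can be used)
Max is B' → H = 60 × ((R-G)/Δ + 4) = 60 × ((169-166)/11 + 4)
  3/11 + 4 = 0.2727… + 4 = 4.2727…
  H = 60 × 4.2727… = 256.363…° → H = 256.4°
= HSL(256.4°, 6.6%, 67.3%)


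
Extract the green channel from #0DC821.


Color: #0DC821
R = 0D = 13
G = C8 = 200
B = 21 = 33
Green = 200


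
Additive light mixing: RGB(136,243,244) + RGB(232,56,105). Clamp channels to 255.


Additive: each channel = min(255, C₁+C₂)
R: 136+232 = 368 → 255
G: 243+56 = 299 → 255
B: 244+105 = 349 → 255
= RGB(255, 255, 255)


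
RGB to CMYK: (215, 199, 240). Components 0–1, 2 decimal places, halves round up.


R'=215/255≈0.8431, G'=199/255≈0.7804, B'=240/255≈0.9412
K = 1 - max(R',G',B') = 1 - 240/255 = 15/255 = 0.05882… → 0.06
(1-R'-K)/(1-K) simplifies to (max-R)/max with max = 240:
C = (240-215)/240 = 25/240 = 0.10416… → 0.10
M = (240-199)/240 = 41/240 = 0.17083… → 0.17
Y = (240-240)/240 = 0/240 = 0 → 0.00
= CMYK(0.10, 0.17, 0.00, 0.06)


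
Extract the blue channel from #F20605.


Color: #F20605
R = F2 = 242
G = 06 = 6
B = 05 = 5
Blue = 5


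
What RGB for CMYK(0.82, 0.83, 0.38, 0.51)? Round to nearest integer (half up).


R = 255 × (1-C) × (1-K) = 255 × 0.18 × 0.49 = 22.491 → 22
G = 255 × (1-M) × (1-K) = 255 × 0.17 × 0.49 = 21.2415 → 21
B = 255 × (1-Y) × (1-K) = 255 × 0.62 × 0.49 = 77.469 → 77
= RGB(22, 21, 77)


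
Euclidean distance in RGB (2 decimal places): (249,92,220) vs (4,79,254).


d = √[(R₁-R₂)² + (G₁-G₂)² + (B₁-B₂)²]
d = √[(249-4)² + (92-79)² + (220-254)²]
d = √[60025 + 169 + 1156]
d = √61350
d ≈ 247.69


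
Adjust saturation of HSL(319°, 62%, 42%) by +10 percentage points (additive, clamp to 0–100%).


Original S = 62%
Adjustment = +10 percentage points
New S = 62 + (10) = 72
Clamp to [0, 100] → 72
= HSL(319°, 72%, 42%)


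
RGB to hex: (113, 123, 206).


R = 113 → 71 (hex)
G = 123 → 7B (hex)
B = 206 → CE (hex)
Hex = #717BCE


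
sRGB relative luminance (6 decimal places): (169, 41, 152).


Linearize each channel (sRGB transfer function): c = v/255; c_lin = c/12.92 if c ≤ 0.04045, else ((c+0.055)/1.055)^2.4
  R: 169/255 ≈ 0.662745 > 0.04045 → ((0.662745+0.055)/1.055)^2.4 ≈ 0.396755
  G: 41/255 ≈ 0.160784 > 0.04045 → ((0.160784+0.055)/1.055)^2.4 ≈ 0.022174
  B: 152/255 ≈ 0.596078 > 0.04045 → ((0.596078+0.055)/1.055)^2.4 ≈ 0.313989
R_lin = 0.396755, G_lin = 0.022174, B_lin = 0.313989
L = 0.2126×R + 0.7152×G + 0.0722×B
L = 0.2126×0.396755 + 0.7152×0.022174 + 0.0722×0.313989
L ≈ 0.122879


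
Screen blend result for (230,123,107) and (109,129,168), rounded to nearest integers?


Screen: C = 255 - (255-A)×(255-B)/255, rounded to nearest integer
R: 255 - (255-230)×(255-109)/255 = 255 - 3650/255 ≈ 255 - 14.314 = 240.686 → 241
G: 255 - (255-123)×(255-129)/255 = 255 - 16632/255 ≈ 255 - 65.224 = 189.776 → 190
B: 255 - (255-107)×(255-168)/255 = 255 - 12876/255 ≈ 255 - 50.494 = 204.506 → 205
= RGB(241, 190, 205)


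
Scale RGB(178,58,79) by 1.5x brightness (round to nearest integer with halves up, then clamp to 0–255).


Multiply each channel by 1.5, round half up, clamp to [0, 255]
R: 178×1.5 = 267 → clamp → 255
G: 58×1.5 = 87
B: 79×1.5 = 118.5 → round → 119
= RGB(255, 87, 119)


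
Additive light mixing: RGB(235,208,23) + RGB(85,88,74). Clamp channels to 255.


Additive: each channel = min(255, C₁+C₂)
R: 235+85 = 320 → 255
G: 208+88 = 296 → 255
B: 23+74 = 97 → 97
= RGB(255, 255, 97)


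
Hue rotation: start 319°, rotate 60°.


New hue = (H + rotation) mod 360
New hue = (319 + 60) mod 360
= 379 mod 360
= 19°


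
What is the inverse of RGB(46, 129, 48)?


Invert: (255-R, 255-G, 255-B)
R: 255-46 = 209
G: 255-129 = 126
B: 255-48 = 207
= RGB(209, 126, 207)


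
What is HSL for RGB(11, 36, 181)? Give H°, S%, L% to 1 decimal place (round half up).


Normalize: R'=11/255≈0.0431, G'=36/255≈0.1412, B'=181/255≈0.7098
Max=181/255, Min=11/255, Δ=Max-Min=170/255
L = (Max+Min)/2 = (181+11)/510 = 192/510 = 0.37647… → L = 37.6%
L ≤ 0.5 → S = Δ/(Max+Min) = 170/(181+11) = 170/192 = 0.88541… → S = 88.5%
(the 1/255 factors cancel in S and H, so raw channel differences can be used)
Max is B' → H = 60 × ((R-G)/Δ + 4) = 60 × ((11-36)/170 + 4)
  -25/170 + 4 = -0.1470… + 4 = 3.8529…
  H = 60 × 3.8529… = 231.176…° → H = 231.2°
= HSL(231.2°, 88.5%, 37.6%)


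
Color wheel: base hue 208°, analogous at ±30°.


Base hue: 208°
Left analog: (208 - 30) mod 360 = 178°
Right analog: (208 + 30) mod 360 = 238°
Analogous hues = 178° and 238°


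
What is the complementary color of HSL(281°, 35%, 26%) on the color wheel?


Complement = opposite side of color wheel = hue + 180°
H' = (281 + 180) mod 360 = 101°
S and L unchanged.
= HSL(101°, 35%, 26%)


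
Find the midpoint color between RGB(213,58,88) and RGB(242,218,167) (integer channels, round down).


Midpoint: each channel = ⌊(C₁+C₂)/2⌋
R: ⌊(213+242)/2⌋ = 227
G: ⌊(58+218)/2⌋ = 138
B: ⌊(88+167)/2⌋ = 127
= RGB(227, 138, 127)


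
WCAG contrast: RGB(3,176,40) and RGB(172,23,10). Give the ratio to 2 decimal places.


Linearize each sRGB channel c=v/255: c/12.92 if c ≤ 0.04045 else ((c+0.055)/1.055)^2.4
L = 0.2126×R_lin + 0.7152×G_lin + 0.0722×B_lin
Color 1 (3,176,40):
  R=3: 3/255≈0.0118 ≤ 0.04045 → 0.0118/12.92 ≈ 0.00091
  G=176: 176/255≈0.6902 > 0.04045 → ((0.6902+0.055)/1.055)^2.4 ≈ 0.43415
  B=40: 40/255≈0.1569 > 0.04045 → ((0.1569+0.055)/1.055)^2.4 ≈ 0.02122
  L1 = 0.2126×0.00091 + 0.7152×0.43415 + 0.0722×0.02122 ≈ 0.31223
Color 2 (172,23,10):
  R=172: 172/255≈0.6745 > 0.04045 → ((0.6745+0.055)/1.055)^2.4 ≈ 0.41254
  G=23: 23/255≈0.0902 > 0.04045 → ((0.0902+0.055)/1.055)^2.4 ≈ 0.00857
  B=10: 10/255≈0.0392 ≤ 0.04045 → 0.0392/12.92 ≈ 0.00304
  L2 = 0.2126×0.41254 + 0.7152×0.00857 + 0.0722×0.00304 ≈ 0.09405
Lighter = 0.31223, Darker = 0.09405
Ratio = (L_lighter + 0.05) / (L_darker + 0.05)
Ratio = (0.31223 + 0.05) / (0.09405 + 0.05) = 0.36223 / 0.14405 ≈ 2.5146
Ratio ≈ 2.51:1


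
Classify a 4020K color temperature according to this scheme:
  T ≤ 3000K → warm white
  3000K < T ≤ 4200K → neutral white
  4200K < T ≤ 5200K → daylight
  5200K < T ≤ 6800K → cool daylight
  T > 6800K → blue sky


Temperature: 4020K
3000K < 4020K ≤ 4200K → neutral white
Classification: neutral white


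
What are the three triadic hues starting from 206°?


Triadic: equally spaced at 120° intervals
H1 = 206°
H2 = (206 + 120) mod 360 = 326°
H3 = (206 + 240) mod 360 = 86°
Triadic = 206°, 326°, 86°


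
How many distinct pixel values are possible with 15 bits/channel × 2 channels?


Total bits = 15 bits/channel × 2 channels = 30 bits
Distinct pixel values = 2^30
= 1,073,741,824 pixel values


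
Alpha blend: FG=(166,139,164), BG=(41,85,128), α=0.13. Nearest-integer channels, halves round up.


C = α×F + (1-α)×B, with 1-α = 0.87
R: 0.13×166 + 0.87×41 = 21.58 + 35.67 = 57.25 → 57
G: 0.13×139 + 0.87×85 = 18.07 + 73.95 = 92.02 → 92
B: 0.13×164 + 0.87×128 = 21.32 + 111.36 = 132.68 → 133
= RGB(57, 92, 133)


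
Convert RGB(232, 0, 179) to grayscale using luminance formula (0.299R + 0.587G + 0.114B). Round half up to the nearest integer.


Gray = 0.299×R + 0.587×G + 0.114×B
Gray = 0.299×232 + 0.587×0 + 0.114×179
Gray = 69.368 + 0.000 + 20.406
Gray = 89.774 → round half up → 90
Gray = 90


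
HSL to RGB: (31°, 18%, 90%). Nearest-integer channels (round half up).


H=31°, S=0.18, L=0.90
C = (1-|2L-1|)×S = (1-|0.80|)×0.18 = 0.036
H' = H/60 = 31/60 ≈ 0.5167; X = C×(1-|H' mod 2 - 1|) = 0.0186
m = L - C/2 = 0.90 - 0.018 = 0.882
Sector ⌊H'⌋ = 0 → (R',G',B') = (0.036, 0.0186, 0.0)
RGB = ((R'+m)×255, (G'+m)×255, (B'+m)×255) = (234.09, 229.653, 224.91)
Round half up → RGB(234, 230, 225)


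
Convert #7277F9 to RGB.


72 → 114 (R)
77 → 119 (G)
F9 → 249 (B)
= RGB(114, 119, 249)


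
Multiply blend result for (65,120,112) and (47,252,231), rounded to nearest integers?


Multiply: C = A×B/255, rounded to nearest integer
R: 65×47/255 = 3055/255 ≈ 11.980 → 12
G: 120×252/255 = 30240/255 ≈ 118.588 → 119
B: 112×231/255 = 25872/255 ≈ 101.459 → 101
= RGB(12, 119, 101)


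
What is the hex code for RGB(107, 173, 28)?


R = 107 → 6B (hex)
G = 173 → AD (hex)
B = 28 → 1C (hex)
Hex = #6BAD1C


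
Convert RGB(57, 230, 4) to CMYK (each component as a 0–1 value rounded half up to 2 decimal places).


R'=57/255≈0.2235, G'=230/255≈0.9020, B'=4/255≈0.0157
K = 1 - max(R',G',B') = 1 - 230/255 = 25/255 = 0.09803… → 0.10
(1-R'-K)/(1-K) simplifies to (max-R)/max with max = 230:
C = (230-57)/230 = 173/230 = 0.75217… → 0.75
M = (230-230)/230 = 0/230 = 0 → 0.00
Y = (230-4)/230 = 226/230 = 0.98260… → 0.98
= CMYK(0.75, 0.00, 0.98, 0.10)


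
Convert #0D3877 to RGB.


0D → 13 (R)
38 → 56 (G)
77 → 119 (B)
= RGB(13, 56, 119)


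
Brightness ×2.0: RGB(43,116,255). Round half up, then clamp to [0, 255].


Multiply each channel by 2.0, round half up, clamp to [0, 255]
R: 43×2.0 = 86
G: 116×2.0 = 232
B: 255×2.0 = 510 → clamp → 255
= RGB(86, 232, 255)


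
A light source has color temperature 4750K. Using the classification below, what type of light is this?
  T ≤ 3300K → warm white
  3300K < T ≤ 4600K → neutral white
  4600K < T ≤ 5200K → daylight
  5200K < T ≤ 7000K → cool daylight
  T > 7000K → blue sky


Temperature: 4750K
4600K < 4750K ≤ 5200K → daylight
Classification: daylight


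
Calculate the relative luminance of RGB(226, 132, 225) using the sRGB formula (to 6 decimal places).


Linearize each channel (sRGB transfer function): c = v/255; c_lin = c/12.92 if c ≤ 0.04045, else ((c+0.055)/1.055)^2.4
  R: 226/255 ≈ 0.886275 > 0.04045 → ((0.886275+0.055)/1.055)^2.4 ≈ 0.760525
  G: 132/255 ≈ 0.517647 > 0.04045 → ((0.517647+0.055)/1.055)^2.4 ≈ 0.230740
  B: 225/255 ≈ 0.882353 > 0.04045 → ((0.882353+0.055)/1.055)^2.4 ≈ 0.752942
R_lin = 0.760525, G_lin = 0.230740, B_lin = 0.752942
L = 0.2126×R + 0.7152×G + 0.0722×B
L = 0.2126×0.760525 + 0.7152×0.230740 + 0.0722×0.752942
L ≈ 0.381075


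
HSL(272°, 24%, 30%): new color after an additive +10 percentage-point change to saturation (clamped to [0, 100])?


Original S = 24%
Adjustment = +10 percentage points
New S = 24 + (10) = 34
Clamp to [0, 100] → 34
= HSL(272°, 34%, 30%)


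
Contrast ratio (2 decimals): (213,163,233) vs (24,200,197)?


Linearize each sRGB channel c=v/255: c/12.92 if c ≤ 0.04045 else ((c+0.055)/1.055)^2.4
L = 0.2126×R_lin + 0.7152×G_lin + 0.0722×B_lin
Color 1 (213,163,233):
  R=213: 213/255≈0.8353 > 0.04045 → ((0.8353+0.055)/1.055)^2.4 ≈ 0.66539
  G=163: 163/255≈0.6392 > 0.04045 → ((0.6392+0.055)/1.055)^2.4 ≈ 0.36625
  B=233: 233/255≈0.9137 > 0.04045 → ((0.9137+0.055)/1.055)^2.4 ≈ 0.81485
  L1 = 0.2126×0.66539 + 0.7152×0.36625 + 0.0722×0.81485 ≈ 0.46224
Color 2 (24,200,197):
  R=24: 24/255≈0.0941 > 0.04045 → ((0.0941+0.055)/1.055)^2.4 ≈ 0.00913
  G=200: 200/255≈0.7843 > 0.04045 → ((0.7843+0.055)/1.055)^2.4 ≈ 0.57758
  B=197: 197/255≈0.7725 > 0.04045 → ((0.7725+0.055)/1.055)^2.4 ≈ 0.55834
  L2 = 0.2126×0.00913 + 0.7152×0.57758 + 0.0722×0.55834 ≈ 0.45534
Lighter = 0.46224, Darker = 0.45534
Ratio = (L_lighter + 0.05) / (L_darker + 0.05)
Ratio = (0.46224 + 0.05) / (0.45534 + 0.05) = 0.51224 / 0.50534 ≈ 1.0136
Ratio ≈ 1.01:1


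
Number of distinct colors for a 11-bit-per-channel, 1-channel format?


Total bits = 11 bits/channel × 1 channels = 11 bits
Distinct colors = 2^11
= 2,048 colors


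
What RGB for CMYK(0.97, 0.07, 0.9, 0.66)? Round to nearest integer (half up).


R = 255 × (1-C) × (1-K) = 255 × 0.03 × 0.34 = 2.601 → 3
G = 255 × (1-M) × (1-K) = 255 × 0.93 × 0.34 = 80.631 → 81
B = 255 × (1-Y) × (1-K) = 255 × 0.10 × 0.34 = 8.67 → 9
= RGB(3, 81, 9)


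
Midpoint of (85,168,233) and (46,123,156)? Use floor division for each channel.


Midpoint: each channel = ⌊(C₁+C₂)/2⌋
R: ⌊(85+46)/2⌋ = 65
G: ⌊(168+123)/2⌋ = 145
B: ⌊(233+156)/2⌋ = 194
= RGB(65, 145, 194)


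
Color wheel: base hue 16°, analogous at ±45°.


Base hue: 16°
Left analog: (16 - 45) mod 360 = 331°
Right analog: (16 + 45) mod 360 = 61°
Analogous hues = 331° and 61°


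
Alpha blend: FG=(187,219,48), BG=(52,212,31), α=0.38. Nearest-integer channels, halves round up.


C = α×F + (1-α)×B, with 1-α = 0.62
R: 0.38×187 + 0.62×52 = 71.06 + 32.24 = 103.30 → 103
G: 0.38×219 + 0.62×212 = 83.22 + 131.44 = 214.66 → 215
B: 0.38×48 + 0.62×31 = 18.24 + 19.22 = 37.46 → 37
= RGB(103, 215, 37)


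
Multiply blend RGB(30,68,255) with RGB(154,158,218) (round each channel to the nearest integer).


Multiply: C = A×B/255, rounded to nearest integer
R: 30×154/255 = 4620/255 ≈ 18.118 → 18
G: 68×158/255 = 10744/255 ≈ 42.133 → 42
B: 255×218/255 = 55590/255 ≈ 218.000 → 218
= RGB(18, 42, 218)


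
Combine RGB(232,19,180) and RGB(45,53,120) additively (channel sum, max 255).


Additive: each channel = min(255, C₁+C₂)
R: 232+45 = 277 → 255
G: 19+53 = 72 → 72
B: 180+120 = 300 → 255
= RGB(255, 72, 255)


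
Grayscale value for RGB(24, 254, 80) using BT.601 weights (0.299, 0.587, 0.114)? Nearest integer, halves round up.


Gray = 0.299×R + 0.587×G + 0.114×B
Gray = 0.299×24 + 0.587×254 + 0.114×80
Gray = 7.176 + 149.098 + 9.120
Gray = 165.394 → round half up → 165
Gray = 165


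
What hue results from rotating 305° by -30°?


New hue = (H + rotation) mod 360
New hue = (305 -30) mod 360
= 275 mod 360
= 275°


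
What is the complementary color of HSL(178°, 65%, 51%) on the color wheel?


Complement = opposite side of color wheel = hue + 180°
H' = (178 + 180) mod 360 = 358°
S and L unchanged.
= HSL(358°, 65%, 51%)


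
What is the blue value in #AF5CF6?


Color: #AF5CF6
R = AF = 175
G = 5C = 92
B = F6 = 246
Blue = 246


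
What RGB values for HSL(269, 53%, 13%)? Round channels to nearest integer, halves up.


H=269°, S=0.53, L=0.13
C = (1-|2L-1|)×S = (1-|-0.74|)×0.53 = 0.1378
H' = H/60 = 269/60 ≈ 4.4833; X = C×(1-|H' mod 2 - 1|) ≈ 0.0666
m = L - C/2 = 0.13 - 0.0689 = 0.0611
Sector ⌊H'⌋ = 4 → (R',G',B') = (≈0.0666, 0.0, 0.1378)
RGB = ((R'+m)×255, (G'+m)×255, (B'+m)×255) = (32.56435, 15.5805, 50.7195)
Round half up → RGB(33, 16, 51)


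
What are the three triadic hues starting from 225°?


Triadic: equally spaced at 120° intervals
H1 = 225°
H2 = (225 + 120) mod 360 = 345°
H3 = (225 + 240) mod 360 = 105°
Triadic = 225°, 345°, 105°


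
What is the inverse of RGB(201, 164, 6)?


Invert: (255-R, 255-G, 255-B)
R: 255-201 = 54
G: 255-164 = 91
B: 255-6 = 249
= RGB(54, 91, 249)


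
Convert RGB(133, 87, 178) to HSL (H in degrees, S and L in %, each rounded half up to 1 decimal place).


Normalize: R'=133/255≈0.5216, G'=87/255≈0.3412, B'=178/255≈0.6980
Max=178/255, Min=87/255, Δ=Max-Min=91/255
L = (Max+Min)/2 = (178+87)/510 = 265/510 = 0.51960… → L = 52.0%
L > 0.5 → S = Δ/(2-Max-Min) = 91/(510-178-87) = 91/245 = 0.37142… → S = 37.1%
(the 1/255 factors cancel in S and H, so raw channel differences can be used)
Max is B' → H = 60 × ((R-G)/Δ + 4) = 60 × ((133-87)/91 + 4)
  46/91 + 4 = 0.5054… + 4 = 4.5054…
  H = 60 × 4.5054… = 270.329…° → H = 270.3°
= HSL(270.3°, 37.1%, 52.0%)


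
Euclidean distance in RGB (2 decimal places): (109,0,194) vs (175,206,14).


d = √[(R₁-R₂)² + (G₁-G₂)² + (B₁-B₂)²]
d = √[(109-175)² + (0-206)² + (194-14)²]
d = √[4356 + 42436 + 32400]
d = √79192
d ≈ 281.41


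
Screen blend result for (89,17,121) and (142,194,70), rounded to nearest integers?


Screen: C = 255 - (255-A)×(255-B)/255, rounded to nearest integer
R: 255 - (255-89)×(255-142)/255 = 255 - 18758/255 ≈ 255 - 73.561 = 181.439 → 181
G: 255 - (255-17)×(255-194)/255 = 255 - 14518/255 ≈ 255 - 56.933 = 198.067 → 198
B: 255 - (255-121)×(255-70)/255 = 255 - 24790/255 ≈ 255 - 97.216 = 157.784 → 158
= RGB(181, 198, 158)


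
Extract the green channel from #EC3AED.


Color: #EC3AED
R = EC = 236
G = 3A = 58
B = ED = 237
Green = 58


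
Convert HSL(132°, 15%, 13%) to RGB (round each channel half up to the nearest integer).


H=132°, S=0.15, L=0.13
C = (1-|2L-1|)×S = (1-|-0.74|)×0.15 = 0.039
H' = H/60 = 132/60 ≈ 2.2000; X = C×(1-|H' mod 2 - 1|) = 0.0078
m = L - C/2 = 0.13 - 0.0195 = 0.1105
Sector ⌊H'⌋ = 2 → (R',G',B') = (0.0, 0.039, 0.0078)
RGB = ((R'+m)×255, (G'+m)×255, (B'+m)×255) = (28.1775, 38.1225, 30.1665)
Round half up → RGB(28, 38, 30)


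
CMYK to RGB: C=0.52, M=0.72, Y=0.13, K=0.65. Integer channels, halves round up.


R = 255 × (1-C) × (1-K) = 255 × 0.48 × 0.35 = 42.84 → 43
G = 255 × (1-M) × (1-K) = 255 × 0.28 × 0.35 = 24.99 → 25
B = 255 × (1-Y) × (1-K) = 255 × 0.87 × 0.35 = 77.6475 → 78
= RGB(43, 25, 78)


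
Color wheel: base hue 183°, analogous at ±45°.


Base hue: 183°
Left analog: (183 - 45) mod 360 = 138°
Right analog: (183 + 45) mod 360 = 228°
Analogous hues = 138° and 228°


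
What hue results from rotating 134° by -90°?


New hue = (H + rotation) mod 360
New hue = (134 -90) mod 360
= 44 mod 360
= 44°


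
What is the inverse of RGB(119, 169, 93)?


Invert: (255-R, 255-G, 255-B)
R: 255-119 = 136
G: 255-169 = 86
B: 255-93 = 162
= RGB(136, 86, 162)


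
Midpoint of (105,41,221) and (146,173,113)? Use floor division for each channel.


Midpoint: each channel = ⌊(C₁+C₂)/2⌋
R: ⌊(105+146)/2⌋ = 125
G: ⌊(41+173)/2⌋ = 107
B: ⌊(221+113)/2⌋ = 167
= RGB(125, 107, 167)


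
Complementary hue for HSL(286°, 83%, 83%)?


Complement = opposite side of color wheel = hue + 180°
H' = (286 + 180) mod 360 = 106°
S and L unchanged.
= HSL(106°, 83%, 83%)


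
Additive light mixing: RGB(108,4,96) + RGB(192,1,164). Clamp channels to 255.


Additive: each channel = min(255, C₁+C₂)
R: 108+192 = 300 → 255
G: 4+1 = 5 → 5
B: 96+164 = 260 → 255
= RGB(255, 5, 255)


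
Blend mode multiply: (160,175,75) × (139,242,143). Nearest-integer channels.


Multiply: C = A×B/255, rounded to nearest integer
R: 160×139/255 = 22240/255 ≈ 87.216 → 87
G: 175×242/255 = 42350/255 ≈ 166.078 → 166
B: 75×143/255 = 10725/255 ≈ 42.059 → 42
= RGB(87, 166, 42)


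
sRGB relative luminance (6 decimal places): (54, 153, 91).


Linearize each channel (sRGB transfer function): c = v/255; c_lin = c/12.92 if c ≤ 0.04045, else ((c+0.055)/1.055)^2.4
  R: 54/255 ≈ 0.211765 > 0.04045 → ((0.211765+0.055)/1.055)^2.4 ≈ 0.036889
  G: 153/255 ≈ 0.600000 > 0.04045 → ((0.600000+0.055)/1.055)^2.4 ≈ 0.318547
  B: 91/255 ≈ 0.356863 > 0.04045 → ((0.356863+0.055)/1.055)^2.4 ≈ 0.104616
R_lin = 0.036889, G_lin = 0.318547, B_lin = 0.104616
L = 0.2126×R + 0.7152×G + 0.0722×B
L = 0.2126×0.036889 + 0.7152×0.318547 + 0.0722×0.104616
L ≈ 0.243221


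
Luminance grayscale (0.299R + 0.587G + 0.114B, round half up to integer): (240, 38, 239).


Gray = 0.299×R + 0.587×G + 0.114×B
Gray = 0.299×240 + 0.587×38 + 0.114×239
Gray = 71.760 + 22.306 + 27.246
Gray = 121.312 → round half up → 121
Gray = 121


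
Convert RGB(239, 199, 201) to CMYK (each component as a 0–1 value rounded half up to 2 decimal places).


R'=239/255≈0.9373, G'=199/255≈0.7804, B'=201/255≈0.7882
K = 1 - max(R',G',B') = 1 - 239/255 = 16/255 = 0.06274… → 0.06
(1-R'-K)/(1-K) simplifies to (max-R)/max with max = 239:
C = (239-239)/239 = 0/239 = 0 → 0.00
M = (239-199)/239 = 40/239 = 0.16736… → 0.17
Y = (239-201)/239 = 38/239 = 0.15899… → 0.16
= CMYK(0.00, 0.17, 0.16, 0.06)


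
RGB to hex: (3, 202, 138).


R = 3 → 03 (hex)
G = 202 → CA (hex)
B = 138 → 8A (hex)
Hex = #03CA8A


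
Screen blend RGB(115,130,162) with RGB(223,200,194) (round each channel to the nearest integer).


Screen: C = 255 - (255-A)×(255-B)/255, rounded to nearest integer
R: 255 - (255-115)×(255-223)/255 = 255 - 4480/255 ≈ 255 - 17.569 = 237.431 → 237
G: 255 - (255-130)×(255-200)/255 = 255 - 6875/255 ≈ 255 - 26.961 = 228.039 → 228
B: 255 - (255-162)×(255-194)/255 = 255 - 5673/255 ≈ 255 - 22.247 = 232.753 → 233
= RGB(237, 228, 233)


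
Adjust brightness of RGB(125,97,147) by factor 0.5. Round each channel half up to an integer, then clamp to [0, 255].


Multiply each channel by 0.5, round half up, clamp to [0, 255]
R: 125×0.5 = 62.5 → round → 63
G: 97×0.5 = 48.5 → round → 49
B: 147×0.5 = 73.5 → round → 74
= RGB(63, 49, 74)


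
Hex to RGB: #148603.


14 → 20 (R)
86 → 134 (G)
03 → 3 (B)
= RGB(20, 134, 3)


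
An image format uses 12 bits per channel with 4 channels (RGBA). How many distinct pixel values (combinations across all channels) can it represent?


Total bits = 12 bits/channel × 4 channels = 48 bits
Distinct pixel values = 2^48
= 281,474,976,710,656 pixel values


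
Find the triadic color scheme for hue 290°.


Triadic: equally spaced at 120° intervals
H1 = 290°
H2 = (290 + 120) mod 360 = 50°
H3 = (290 + 240) mod 360 = 170°
Triadic = 290°, 50°, 170°


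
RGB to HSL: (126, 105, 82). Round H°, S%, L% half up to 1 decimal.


Normalize: R'=126/255≈0.4941, G'=105/255≈0.4118, B'=82/255≈0.3216
Max=126/255, Min=82/255, Δ=Max-Min=44/255
L = (Max+Min)/2 = (126+82)/510 = 208/510 = 0.40784… → L = 40.8%
L ≤ 0.5 → S = Δ/(Max+Min) = 44/(126+82) = 44/208 = 0.21153… → S = 21.2%
(the 1/255 factors cancel in S and H, so raw channel differences can be used)
Max is R' → H = 60 × (((G-B)/Δ) mod 6) = 60 × (((105-82)/44) mod 6)
  23/44 = 0.5227…
  H = 60 × 0.5227… = 31.363…° → H = 31.4°
= HSL(31.4°, 21.2%, 40.8%)


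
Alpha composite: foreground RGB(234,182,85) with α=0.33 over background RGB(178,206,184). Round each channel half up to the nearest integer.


C = α×F + (1-α)×B, with 1-α = 0.67
R: 0.33×234 + 0.67×178 = 77.22 + 119.26 = 196.48 → 196
G: 0.33×182 + 0.67×206 = 60.06 + 138.02 = 198.08 → 198
B: 0.33×85 + 0.67×184 = 28.05 + 123.28 = 151.33 → 151
= RGB(196, 198, 151)


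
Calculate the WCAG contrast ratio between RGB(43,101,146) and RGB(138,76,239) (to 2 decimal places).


Linearize each sRGB channel c=v/255: c/12.92 if c ≤ 0.04045 else ((c+0.055)/1.055)^2.4
L = 0.2126×R_lin + 0.7152×G_lin + 0.0722×B_lin
Color 1 (43,101,146):
  R=43: 43/255≈0.1686 > 0.04045 → ((0.1686+0.055)/1.055)^2.4 ≈ 0.02416
  G=101: 101/255≈0.3961 > 0.04045 → ((0.3961+0.055)/1.055)^2.4 ≈ 0.13014
  B=146: 146/255≈0.5725 > 0.04045 → ((0.5725+0.055)/1.055)^2.4 ≈ 0.28744
  L1 = 0.2126×0.02416 + 0.7152×0.13014 + 0.0722×0.28744 ≈ 0.11896
Color 2 (138,76,239):
  R=138: 138/255≈0.5412 > 0.04045 → ((0.5412+0.055)/1.055)^2.4 ≈ 0.25415
  G=76: 76/255≈0.2980 > 0.04045 → ((0.2980+0.055)/1.055)^2.4 ≈ 0.07227
  B=239: 239/255≈0.9373 > 0.04045 → ((0.9373+0.055)/1.055)^2.4 ≈ 0.86316
  L2 = 0.2126×0.25415 + 0.7152×0.07227 + 0.0722×0.86316 ≈ 0.16804
Lighter = 0.16804, Darker = 0.11896
Ratio = (L_lighter + 0.05) / (L_darker + 0.05)
Ratio = (0.16804 + 0.05) / (0.11896 + 0.05) = 0.21804 / 0.16896 ≈ 1.2905
Ratio ≈ 1.29:1


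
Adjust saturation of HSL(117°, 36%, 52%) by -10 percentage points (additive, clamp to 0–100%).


Original S = 36%
Adjustment = -10 percentage points
New S = 36 + (-10) = 26
Clamp to [0, 100] → 26
= HSL(117°, 26%, 52%)


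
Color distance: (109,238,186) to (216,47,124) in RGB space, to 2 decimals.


d = √[(R₁-R₂)² + (G₁-G₂)² + (B₁-B₂)²]
d = √[(109-216)² + (238-47)² + (186-124)²]
d = √[11449 + 36481 + 3844]
d = √51774
d ≈ 227.54


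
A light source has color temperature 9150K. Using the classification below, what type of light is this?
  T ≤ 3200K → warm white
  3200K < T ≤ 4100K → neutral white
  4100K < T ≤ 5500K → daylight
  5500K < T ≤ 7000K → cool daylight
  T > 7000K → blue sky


Temperature: 9150K
9150K > 7000K → blue sky
Classification: blue sky


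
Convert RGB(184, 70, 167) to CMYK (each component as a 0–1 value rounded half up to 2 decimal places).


R'=184/255≈0.7216, G'=70/255≈0.2745, B'=167/255≈0.6549
K = 1 - max(R',G',B') = 1 - 184/255 = 71/255 = 0.27843… → 0.28
(1-R'-K)/(1-K) simplifies to (max-R)/max with max = 184:
C = (184-184)/184 = 0/184 = 0 → 0.00
M = (184-70)/184 = 114/184 = 0.61956… → 0.62
Y = (184-167)/184 = 17/184 = 0.09239… → 0.09
= CMYK(0.00, 0.62, 0.09, 0.28)


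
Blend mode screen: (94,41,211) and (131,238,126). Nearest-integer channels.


Screen: C = 255 - (255-A)×(255-B)/255, rounded to nearest integer
R: 255 - (255-94)×(255-131)/255 = 255 - 19964/255 ≈ 255 - 78.290 = 176.710 → 177
G: 255 - (255-41)×(255-238)/255 = 255 - 3638/255 ≈ 255 - 14.267 = 240.733 → 241
B: 255 - (255-211)×(255-126)/255 = 255 - 5676/255 ≈ 255 - 22.259 = 232.741 → 233
= RGB(177, 241, 233)


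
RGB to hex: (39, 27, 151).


R = 39 → 27 (hex)
G = 27 → 1B (hex)
B = 151 → 97 (hex)
Hex = #271B97


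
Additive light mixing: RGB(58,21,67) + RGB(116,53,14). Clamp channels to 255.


Additive: each channel = min(255, C₁+C₂)
R: 58+116 = 174 → 174
G: 21+53 = 74 → 74
B: 67+14 = 81 → 81
= RGB(174, 74, 81)


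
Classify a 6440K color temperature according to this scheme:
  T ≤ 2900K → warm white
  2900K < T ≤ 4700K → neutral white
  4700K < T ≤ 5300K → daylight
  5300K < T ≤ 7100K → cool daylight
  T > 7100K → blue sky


Temperature: 6440K
5300K < 6440K ≤ 7100K → cool daylight
Classification: cool daylight


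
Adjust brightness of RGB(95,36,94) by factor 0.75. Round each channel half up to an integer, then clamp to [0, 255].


Multiply each channel by 0.75, round half up, clamp to [0, 255]
R: 95×0.75 = 71.25 → round → 71
G: 36×0.75 = 27
B: 94×0.75 = 70.5 → round → 71
= RGB(71, 27, 71)


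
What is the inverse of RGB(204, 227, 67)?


Invert: (255-R, 255-G, 255-B)
R: 255-204 = 51
G: 255-227 = 28
B: 255-67 = 188
= RGB(51, 28, 188)


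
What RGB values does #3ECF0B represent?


3E → 62 (R)
CF → 207 (G)
0B → 11 (B)
= RGB(62, 207, 11)


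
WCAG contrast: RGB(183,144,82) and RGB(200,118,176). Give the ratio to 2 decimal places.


Linearize each sRGB channel c=v/255: c/12.92 if c ≤ 0.04045 else ((c+0.055)/1.055)^2.4
L = 0.2126×R_lin + 0.7152×G_lin + 0.0722×B_lin
Color 1 (183,144,82):
  R=183: 183/255≈0.7176 > 0.04045 → ((0.7176+0.055)/1.055)^2.4 ≈ 0.47353
  G=144: 144/255≈0.5647 > 0.04045 → ((0.5647+0.055)/1.055)^2.4 ≈ 0.27889
  B=82: 82/255≈0.3216 > 0.04045 → ((0.3216+0.055)/1.055)^2.4 ≈ 0.08438
  L1 = 0.2126×0.47353 + 0.7152×0.27889 + 0.0722×0.08438 ≈ 0.30623
Color 2 (200,118,176):
  R=200: 200/255≈0.7843 > 0.04045 → ((0.7843+0.055)/1.055)^2.4 ≈ 0.57758
  G=118: 118/255≈0.4627 > 0.04045 → ((0.4627+0.055)/1.055)^2.4 ≈ 0.18116
  B=176: 176/255≈0.6902 > 0.04045 → ((0.6902+0.055)/1.055)^2.4 ≈ 0.43415
  L2 = 0.2126×0.57758 + 0.7152×0.18116 + 0.0722×0.43415 ≈ 0.28371
Lighter = 0.30623, Darker = 0.28371
Ratio = (L_lighter + 0.05) / (L_darker + 0.05)
Ratio = (0.30623 + 0.05) / (0.28371 + 0.05) = 0.35623 / 0.33371 ≈ 1.0675
Ratio ≈ 1.07:1


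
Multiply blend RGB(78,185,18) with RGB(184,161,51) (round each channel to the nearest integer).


Multiply: C = A×B/255, rounded to nearest integer
R: 78×184/255 = 14352/255 ≈ 56.282 → 56
G: 185×161/255 = 29785/255 ≈ 116.804 → 117
B: 18×51/255 = 918/255 ≈ 3.600 → 4
= RGB(56, 117, 4)


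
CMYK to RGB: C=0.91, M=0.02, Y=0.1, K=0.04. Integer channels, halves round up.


R = 255 × (1-C) × (1-K) = 255 × 0.09 × 0.96 = 22.032 → 22
G = 255 × (1-M) × (1-K) = 255 × 0.98 × 0.96 = 239.904 → 240
B = 255 × (1-Y) × (1-K) = 255 × 0.90 × 0.96 = 220.32 → 220
= RGB(22, 240, 220)


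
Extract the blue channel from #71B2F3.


Color: #71B2F3
R = 71 = 113
G = B2 = 178
B = F3 = 243
Blue = 243


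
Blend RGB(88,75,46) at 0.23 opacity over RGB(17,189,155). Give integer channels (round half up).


C = α×F + (1-α)×B, with 1-α = 0.77
R: 0.23×88 + 0.77×17 = 20.24 + 13.09 = 33.33 → 33
G: 0.23×75 + 0.77×189 = 17.25 + 145.53 = 162.78 → 163
B: 0.23×46 + 0.77×155 = 10.58 + 119.35 = 129.93 → 130
= RGB(33, 163, 130)


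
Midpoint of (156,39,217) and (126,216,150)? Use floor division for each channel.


Midpoint: each channel = ⌊(C₁+C₂)/2⌋
R: ⌊(156+126)/2⌋ = 141
G: ⌊(39+216)/2⌋ = 127
B: ⌊(217+150)/2⌋ = 183
= RGB(141, 127, 183)


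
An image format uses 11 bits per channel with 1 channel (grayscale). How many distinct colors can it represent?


Total bits = 11 bits/channel × 1 channels = 11 bits
Distinct colors = 2^11
= 2,048 colors


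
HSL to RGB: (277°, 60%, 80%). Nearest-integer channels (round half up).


H=277°, S=0.60, L=0.80
C = (1-|2L-1|)×S = (1-|0.60|)×0.60 = 0.24
H' = H/60 = 277/60 ≈ 4.6167; X = C×(1-|H' mod 2 - 1|) = 0.148
m = L - C/2 = 0.80 - 0.12 = 0.68
Sector ⌊H'⌋ = 4 → (R',G',B') = (0.148, 0.0, 0.24)
RGB = ((R'+m)×255, (G'+m)×255, (B'+m)×255) = (211.14, 173.4, 234.6)
Round half up → RGB(211, 173, 235)


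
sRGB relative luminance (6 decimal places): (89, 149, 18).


Linearize each channel (sRGB transfer function): c = v/255; c_lin = c/12.92 if c ≤ 0.04045, else ((c+0.055)/1.055)^2.4
  R: 89/255 ≈ 0.349020 > 0.04045 → ((0.349020+0.055)/1.055)^2.4 ≈ 0.099899
  G: 149/255 ≈ 0.584314 > 0.04045 → ((0.584314+0.055)/1.055)^2.4 ≈ 0.300544
  B: 18/255 ≈ 0.070588 > 0.04045 → ((0.070588+0.055)/1.055)^2.4 ≈ 0.006049
R_lin = 0.099899, G_lin = 0.300544, B_lin = 0.006049
L = 0.2126×R + 0.7152×G + 0.0722×B
L = 0.2126×0.099899 + 0.7152×0.300544 + 0.0722×0.006049
L ≈ 0.236624


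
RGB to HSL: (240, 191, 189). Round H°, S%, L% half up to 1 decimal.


Normalize: R'=240/255≈0.9412, G'=191/255≈0.7490, B'=189/255≈0.7412
Max=240/255, Min=189/255, Δ=Max-Min=51/255
L = (Max+Min)/2 = (240+189)/510 = 429/510 = 0.84117… → L = 84.1%
L > 0.5 → S = Δ/(2-Max-Min) = 51/(510-240-189) = 51/81 = 0.62962… → S = 63.0%
(the 1/255 factors cancel in S and H, so raw channel differences can be used)
Max is R' → H = 60 × (((G-B)/Δ) mod 6) = 60 × (((191-189)/51) mod 6)
  2/51 = 0.0392…
  H = 60 × 0.0392… = 2.352…° → H = 2.4°
= HSL(2.4°, 63.0%, 84.1%)


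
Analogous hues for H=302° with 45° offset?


Base hue: 302°
Left analog: (302 - 45) mod 360 = 257°
Right analog: (302 + 45) mod 360 = 347°
Analogous hues = 257° and 347°


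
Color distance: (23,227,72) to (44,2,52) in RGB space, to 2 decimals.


d = √[(R₁-R₂)² + (G₁-G₂)² + (B₁-B₂)²]
d = √[(23-44)² + (227-2)² + (72-52)²]
d = √[441 + 50625 + 400]
d = √51466
d ≈ 226.86


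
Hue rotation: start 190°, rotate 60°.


New hue = (H + rotation) mod 360
New hue = (190 + 60) mod 360
= 250 mod 360
= 250°


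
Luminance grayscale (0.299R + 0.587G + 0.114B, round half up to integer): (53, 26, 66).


Gray = 0.299×R + 0.587×G + 0.114×B
Gray = 0.299×53 + 0.587×26 + 0.114×66
Gray = 15.847 + 15.262 + 7.524
Gray = 38.633 → round half up → 39
Gray = 39


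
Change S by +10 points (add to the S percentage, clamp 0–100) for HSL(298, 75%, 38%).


Original S = 75%
Adjustment = +10 percentage points
New S = 75 + (10) = 85
Clamp to [0, 100] → 85
= HSL(298°, 85%, 38%)


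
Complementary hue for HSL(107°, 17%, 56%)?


Complement = opposite side of color wheel = hue + 180°
H' = (107 + 180) mod 360 = 287°
S and L unchanged.
= HSL(287°, 17%, 56%)


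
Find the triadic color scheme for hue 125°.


Triadic: equally spaced at 120° intervals
H1 = 125°
H2 = (125 + 120) mod 360 = 245°
H3 = (125 + 240) mod 360 = 5°
Triadic = 125°, 245°, 5°


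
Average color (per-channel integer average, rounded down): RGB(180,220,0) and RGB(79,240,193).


Midpoint: each channel = ⌊(C₁+C₂)/2⌋
R: ⌊(180+79)/2⌋ = 129
G: ⌊(220+240)/2⌋ = 230
B: ⌊(0+193)/2⌋ = 96
= RGB(129, 230, 96)


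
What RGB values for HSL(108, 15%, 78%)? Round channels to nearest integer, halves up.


H=108°, S=0.15, L=0.78
C = (1-|2L-1|)×S = (1-|0.56|)×0.15 = 0.066
H' = H/60 = 108/60 ≈ 1.8000; X = C×(1-|H' mod 2 - 1|) = 0.0132
m = L - C/2 = 0.78 - 0.033 = 0.747
Sector ⌊H'⌋ = 1 → (R',G',B') = (0.0132, 0.066, 0.0)
RGB = ((R'+m)×255, (G'+m)×255, (B'+m)×255) = (193.851, 207.315, 190.485)
Round half up → RGB(194, 207, 190)


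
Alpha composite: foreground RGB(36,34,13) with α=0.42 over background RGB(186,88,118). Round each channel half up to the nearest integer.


C = α×F + (1-α)×B, with 1-α = 0.58
R: 0.42×36 + 0.58×186 = 15.12 + 107.88 = 123.00 → 123
G: 0.42×34 + 0.58×88 = 14.28 + 51.04 = 65.32 → 65
B: 0.42×13 + 0.58×118 = 5.46 + 68.44 = 73.90 → 74
= RGB(123, 65, 74)


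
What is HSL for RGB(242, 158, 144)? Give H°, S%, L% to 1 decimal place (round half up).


Normalize: R'=242/255≈0.9490, G'=158/255≈0.6196, B'=144/255≈0.5647
Max=242/255, Min=144/255, Δ=Max-Min=98/255
L = (Max+Min)/2 = (242+144)/510 = 386/510 = 0.75686… → L = 75.7%
L > 0.5 → S = Δ/(2-Max-Min) = 98/(510-242-144) = 98/124 = 0.79032… → S = 79.0%
(the 1/255 factors cancel in S and H, so raw channel differences can be used)
Max is R' → H = 60 × (((G-B)/Δ) mod 6) = 60 × (((158-144)/98) mod 6)
  14/98 = 0.1428…
  H = 60 × 0.1428… = 8.571…° → H = 8.6°
= HSL(8.6°, 79.0%, 75.7%)
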